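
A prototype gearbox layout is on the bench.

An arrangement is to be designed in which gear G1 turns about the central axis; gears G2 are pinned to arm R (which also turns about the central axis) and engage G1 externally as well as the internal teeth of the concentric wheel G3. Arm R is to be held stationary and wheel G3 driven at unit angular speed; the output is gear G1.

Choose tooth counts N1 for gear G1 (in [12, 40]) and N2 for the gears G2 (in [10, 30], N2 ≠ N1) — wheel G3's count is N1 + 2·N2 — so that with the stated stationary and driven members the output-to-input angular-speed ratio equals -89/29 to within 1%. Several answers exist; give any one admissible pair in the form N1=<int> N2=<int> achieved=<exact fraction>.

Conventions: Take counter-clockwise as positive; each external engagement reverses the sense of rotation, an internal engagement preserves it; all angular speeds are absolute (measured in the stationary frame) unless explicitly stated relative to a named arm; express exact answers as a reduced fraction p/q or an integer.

N1=29 N2=30 achieved=-89/29

topology: planetary set — design target -89/29, arm = carrier (Willis)
Willis with ω_arm = 0: ω_sun/ω_ring = −N3/N1; set equal to -89/29  ⇒  N3/N1 = −(-89/29) = 89/29
N3 = N1 + 2·N2  ⇒  N2/N1 = (N3/N1 − 1)/2 = (89/29 − 1)/2 = 30/29
smallest multiple with N1 ≥ 12 and N2 ≥ 10: k = 1  ⇒  N1 = 1·29 = 29, N2 = 1·30 = 30 (N1 ≤ 40, N2 ≤ 30, N2 ≠ N1 ✓), N3 = 29 + 2·30 = 89
check: −N3/N1 with N1 = 29, N3 = 89 gives -89/29; |achieved − target| = 0 ≤ 89/2900 ✓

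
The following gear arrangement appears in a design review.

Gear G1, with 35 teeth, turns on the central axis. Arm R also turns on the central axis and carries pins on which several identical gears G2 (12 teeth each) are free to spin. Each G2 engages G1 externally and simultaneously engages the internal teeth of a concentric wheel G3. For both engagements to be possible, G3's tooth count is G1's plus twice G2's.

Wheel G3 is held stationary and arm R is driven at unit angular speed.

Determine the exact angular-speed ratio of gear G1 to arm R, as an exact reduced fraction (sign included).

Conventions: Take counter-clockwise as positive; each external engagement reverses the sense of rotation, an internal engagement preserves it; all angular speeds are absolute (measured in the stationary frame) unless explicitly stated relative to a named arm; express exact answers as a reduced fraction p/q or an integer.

planetary set (35T centre, 12T on arm, 59T internal) — Willis relation
ring teeth: 35 + 2·12 = 59
35(ω_sun−ω_arm) = −59(ω_ring−ω_arm),  ω_ring = 0, ω_arm = 1
ω_sun = 1 − (59/35)(0−1) = 94/35
ω_out/ω_in = 94/35

94/35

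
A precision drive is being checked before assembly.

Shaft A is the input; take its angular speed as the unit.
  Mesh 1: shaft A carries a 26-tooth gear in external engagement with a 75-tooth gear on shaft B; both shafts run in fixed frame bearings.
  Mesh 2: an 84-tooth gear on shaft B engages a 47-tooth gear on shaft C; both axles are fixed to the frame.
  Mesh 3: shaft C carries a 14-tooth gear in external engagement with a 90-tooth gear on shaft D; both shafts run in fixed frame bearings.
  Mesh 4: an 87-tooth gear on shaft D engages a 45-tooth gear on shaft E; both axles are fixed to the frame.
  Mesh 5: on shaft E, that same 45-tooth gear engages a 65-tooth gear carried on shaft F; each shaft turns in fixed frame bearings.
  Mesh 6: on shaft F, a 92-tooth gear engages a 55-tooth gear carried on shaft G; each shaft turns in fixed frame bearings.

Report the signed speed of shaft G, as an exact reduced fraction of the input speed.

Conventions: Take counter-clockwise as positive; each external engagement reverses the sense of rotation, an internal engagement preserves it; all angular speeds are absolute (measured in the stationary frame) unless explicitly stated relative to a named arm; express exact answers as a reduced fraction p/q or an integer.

1045856/4846875

6-mesh fixed-axis compound train (all bearings frame-fixed)
mesh 1 [26T→75T]: |ω|/ω_in = 1×26/75 = 26/75, sense flips to −
mesh 2 [84T→47T]: |ω|/ω_in = (26/75)×84/47 = 728/1175, sense flips to +
mesh 3 [14T→90T]: |ω|/ω_in = (728/1175)×14/90 = 5096/52875, sense flips to −
mesh 4 [87T→45T]: |ω|/ω_in = (5096/52875)×87/45 = 147784/793125, sense flips to +
mesh 5 [45T→65T]: |ω|/ω_in = (147784/793125)×45/65 = 11368/88125, sense flips to −
mesh 6 [92T→55T]: |ω|/ω_in = (11368/88125)×92/55 = 1045856/4846875, sense flips to +
signed output speed (× input speed) = 1045856/4846875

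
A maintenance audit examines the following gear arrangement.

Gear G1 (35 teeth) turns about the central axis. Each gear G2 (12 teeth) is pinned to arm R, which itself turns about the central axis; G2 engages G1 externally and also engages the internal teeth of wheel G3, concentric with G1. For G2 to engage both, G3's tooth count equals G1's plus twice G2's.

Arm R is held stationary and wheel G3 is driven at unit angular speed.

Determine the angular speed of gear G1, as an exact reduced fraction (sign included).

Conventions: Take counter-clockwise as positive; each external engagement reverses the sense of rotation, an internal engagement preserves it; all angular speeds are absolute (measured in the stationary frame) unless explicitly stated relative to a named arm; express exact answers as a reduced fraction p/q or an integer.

class = planetary set [G3 = 35+2·12 = 59; Willis about the carrier]
ring teeth: 35 + 2·12 = 59
35(ω_sun−ω_arm) = −59(ω_ring−ω_arm),  ω_arm = 0, ω_ring = 1
ω_sun = 0 − (59/35)(1−0) = -59/35
exact speed ratio = -59/35

-59/35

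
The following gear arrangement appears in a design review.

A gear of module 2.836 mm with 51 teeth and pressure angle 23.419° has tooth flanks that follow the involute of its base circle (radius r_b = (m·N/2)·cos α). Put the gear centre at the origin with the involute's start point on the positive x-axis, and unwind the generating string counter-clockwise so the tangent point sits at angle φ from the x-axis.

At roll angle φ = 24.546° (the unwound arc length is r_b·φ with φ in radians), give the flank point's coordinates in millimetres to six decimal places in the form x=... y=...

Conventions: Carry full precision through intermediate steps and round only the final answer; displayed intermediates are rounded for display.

single-mesh involute tooth geometry (51T wheel at module 2.836)
pitch radius r_p = m·N/2 = 2.836·51/2 = 72.318000
base radius r_b = r_p·cos α = 72.318000·cos 23.419° = 66.360651
roll angle φ = 24.546° = 0.42840852 rad
x = r_b·(cos φ + φ·sin φ) = 72.173783
y = r_b·(sin φ − φ·cos φ) = 1.707544

x=72.173783 y=1.707544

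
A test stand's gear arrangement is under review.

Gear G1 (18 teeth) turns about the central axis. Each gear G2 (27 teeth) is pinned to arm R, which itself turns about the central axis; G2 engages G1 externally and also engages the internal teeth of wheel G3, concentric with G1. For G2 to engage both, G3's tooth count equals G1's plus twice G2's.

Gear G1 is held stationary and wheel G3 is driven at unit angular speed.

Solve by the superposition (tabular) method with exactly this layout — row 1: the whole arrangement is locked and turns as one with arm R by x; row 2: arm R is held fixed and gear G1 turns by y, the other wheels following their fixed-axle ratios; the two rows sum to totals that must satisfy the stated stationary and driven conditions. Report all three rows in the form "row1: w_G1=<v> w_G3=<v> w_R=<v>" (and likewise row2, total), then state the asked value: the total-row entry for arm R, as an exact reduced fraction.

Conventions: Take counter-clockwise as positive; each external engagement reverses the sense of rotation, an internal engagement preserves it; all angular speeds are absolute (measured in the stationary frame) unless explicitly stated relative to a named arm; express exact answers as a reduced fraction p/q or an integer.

topology: planetary set — G1 18T / G2 27T / G3 72T, arm = carrier (Willis)
row 1: whole set turns with the arm by x
row 2: sun turns y, ring = −(18/72)·y, arm 0
boundary: total ω_sun = x + y = 0 and total ω_ring = x − (18/72)·y = 1  ⇒  y = -4/5, x = 4/5
row 2 ring = −(18/72)·(-4/5) = 1/5
totals (row 1 + row 2): sun 4/5 + (-4/5) = 0, ring 4/5 + 1/5 = 1, arm 4/5 + 0 = 4/5
asked cell (total, arm) = 4/5

row1: w_G1=4/5 w_G3=4/5 w_R=4/5
row2: w_G1=-4/5 w_G3=1/5 w_R=0
total: w_G1=0 w_G3=1 w_R=4/5
asked value: 4/5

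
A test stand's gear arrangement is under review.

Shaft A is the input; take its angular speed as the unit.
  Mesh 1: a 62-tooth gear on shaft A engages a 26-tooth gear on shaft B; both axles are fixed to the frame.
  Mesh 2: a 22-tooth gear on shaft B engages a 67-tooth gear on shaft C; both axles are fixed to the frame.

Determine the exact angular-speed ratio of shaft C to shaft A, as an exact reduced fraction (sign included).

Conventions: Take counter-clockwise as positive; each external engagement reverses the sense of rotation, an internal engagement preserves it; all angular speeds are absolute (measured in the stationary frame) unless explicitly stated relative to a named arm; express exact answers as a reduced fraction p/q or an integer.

682/871

class = fixed-axis compound train [2 meshes; 2 ratios multiply, 2 sense flips]
mesh 1 [62T→26T]: running ratio 31/13, sense −
mesh 2 [22T→67T]: running ratio 682/871, sense +
ω_out/ω_in = 682/871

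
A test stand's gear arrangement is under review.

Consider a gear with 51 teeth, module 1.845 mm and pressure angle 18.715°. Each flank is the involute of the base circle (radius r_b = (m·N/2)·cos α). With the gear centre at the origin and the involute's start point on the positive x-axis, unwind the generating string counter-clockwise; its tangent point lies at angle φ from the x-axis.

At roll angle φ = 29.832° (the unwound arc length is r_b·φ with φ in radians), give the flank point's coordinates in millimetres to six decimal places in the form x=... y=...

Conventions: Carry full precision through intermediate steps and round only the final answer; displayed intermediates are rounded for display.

x=50.196658 y=2.040248

class = single-mesh tooth geometry [base-circle involute, m = 1.845, 51T]
pitch radius r_p = m·N/2 = 1.845·51/2 = 47.047500
base radius r_b = r_p·cos α = 47.047500·cos 18.715° = 44.559925
roll angle φ = 29.832° = 0.52066662 rad
x = r_b·(cos φ + φ·sin φ) = 50.196658
y = r_b·(sin φ − φ·cos φ) = 2.040248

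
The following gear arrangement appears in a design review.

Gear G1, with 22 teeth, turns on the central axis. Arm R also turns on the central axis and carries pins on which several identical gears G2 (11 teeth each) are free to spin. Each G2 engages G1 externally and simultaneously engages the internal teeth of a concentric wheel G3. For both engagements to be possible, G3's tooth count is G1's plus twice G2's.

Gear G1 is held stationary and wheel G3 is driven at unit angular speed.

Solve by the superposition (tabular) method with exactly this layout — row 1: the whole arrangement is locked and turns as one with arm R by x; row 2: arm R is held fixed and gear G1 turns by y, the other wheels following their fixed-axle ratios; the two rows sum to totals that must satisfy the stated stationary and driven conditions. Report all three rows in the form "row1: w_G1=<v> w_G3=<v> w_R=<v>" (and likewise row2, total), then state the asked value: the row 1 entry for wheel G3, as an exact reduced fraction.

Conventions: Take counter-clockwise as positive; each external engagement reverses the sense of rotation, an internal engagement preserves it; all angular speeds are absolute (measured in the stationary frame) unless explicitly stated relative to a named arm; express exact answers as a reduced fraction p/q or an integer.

row1: w_G1=2/3 w_G3=2/3 w_R=2/3
row2: w_G1=-2/3 w_G3=1/3 w_R=0
total: w_G1=0 w_G3=1 w_R=2/3
asked value: 2/3

recognized (axles ride arm R): planetary set, 22/11/44 teeth
row 1 (train locked, turned with arm): all members turn x
superposition row 2 [arm held]: sun y, ring −(22/44)·y, arm 0
boundary: total ω_sun = x + y = 0 and total ω_ring = x − (22/44)·y = 1  ⇒  y = -2/3, x = 2/3
row 2 ring = −(22/44)·(-2/3) = 1/3
totals (row 1 + row 2): sun 2/3 + (-2/3) = 0, ring 2/3 + 1/3 = 1, arm 2/3 + 0 = 2/3
asked cell (row1, ring) = 2/3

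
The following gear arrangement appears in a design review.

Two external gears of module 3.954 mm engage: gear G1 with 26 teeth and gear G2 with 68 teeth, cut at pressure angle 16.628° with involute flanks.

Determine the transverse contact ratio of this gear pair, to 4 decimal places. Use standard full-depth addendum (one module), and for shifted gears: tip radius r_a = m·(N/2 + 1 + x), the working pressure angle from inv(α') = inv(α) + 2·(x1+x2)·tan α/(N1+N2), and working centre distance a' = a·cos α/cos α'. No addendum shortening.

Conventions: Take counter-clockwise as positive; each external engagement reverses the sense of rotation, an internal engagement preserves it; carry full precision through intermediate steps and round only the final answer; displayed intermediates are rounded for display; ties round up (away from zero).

1.9049

single-mesh involute tooth geometry (26T engaging 68T at module 3.954)
base radii: r_b1 = 49.252515, r_b2 = 128.814269
tip radii: r_a1 = 55.356000, r_a2 = 138.390000
no profile shift: α' = α, a' = a
action lengths: √(r_a1²−r_b1²) = 25.268093, √(r_a2²−r_b2²) = 50.583359
base pitch p_b = π·m·cos α = 11.902411
CR = (25.268093 + 50.583359 − 185.838000·sin 16.62800°)/11.902411 = 1.904881
contact ratio ≈ 1.9049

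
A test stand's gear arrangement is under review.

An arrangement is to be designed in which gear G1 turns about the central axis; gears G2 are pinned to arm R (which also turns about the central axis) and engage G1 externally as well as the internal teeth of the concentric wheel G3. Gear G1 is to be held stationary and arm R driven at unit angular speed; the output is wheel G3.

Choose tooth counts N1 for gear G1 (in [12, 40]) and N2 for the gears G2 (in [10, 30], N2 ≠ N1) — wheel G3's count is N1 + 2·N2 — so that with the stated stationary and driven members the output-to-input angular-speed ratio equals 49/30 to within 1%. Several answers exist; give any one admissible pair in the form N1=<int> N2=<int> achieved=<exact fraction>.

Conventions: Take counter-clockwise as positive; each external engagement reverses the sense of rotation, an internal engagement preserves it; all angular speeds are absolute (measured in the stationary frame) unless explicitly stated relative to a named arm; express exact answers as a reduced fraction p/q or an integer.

N1=38 N2=11 achieved=49/30

topology: planetary set — design target 49/30, arm = carrier (Willis)
Willis with ω_sun = 0: ω_ring/ω_arm = (N1+N3)/N3; set equal to 49/30  ⇒  N3/N1 = 1/(49/30 − 1) = 30/19
N3 = N1 + 2·N2  ⇒  N2/N1 = (N3/N1 − 1)/2 = (30/19 − 1)/2 = 11/38
smallest multiple with N1 ≥ 12 and N2 ≥ 10: k = 1  ⇒  N1 = 1·38 = 38, N2 = 1·11 = 11 (N1 ≤ 40, N2 ≤ 30, N2 ≠ N1 ✓), N3 = 38 + 2·11 = 60
check: (N1+N3)/N3 with N1 = 38, N3 = 60 gives 49/30; |achieved − target| = 0 ≤ 49/3000 ✓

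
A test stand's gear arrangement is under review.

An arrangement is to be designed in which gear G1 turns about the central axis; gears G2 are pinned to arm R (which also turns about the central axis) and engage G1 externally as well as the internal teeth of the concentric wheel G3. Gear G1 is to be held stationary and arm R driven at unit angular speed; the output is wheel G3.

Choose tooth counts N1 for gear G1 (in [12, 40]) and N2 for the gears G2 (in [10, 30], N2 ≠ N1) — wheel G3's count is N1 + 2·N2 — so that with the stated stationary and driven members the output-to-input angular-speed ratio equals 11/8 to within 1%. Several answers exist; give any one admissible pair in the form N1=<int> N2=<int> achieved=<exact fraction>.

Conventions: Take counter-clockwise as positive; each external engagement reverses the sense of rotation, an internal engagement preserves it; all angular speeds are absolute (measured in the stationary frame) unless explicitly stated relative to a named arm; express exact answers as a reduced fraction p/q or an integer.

design class (target 11/8): planetary set
Willis with ω_sun = 0: ω_ring/ω_arm = (N1+N3)/N3; set equal to 11/8  ⇒  N3/N1 = 1/(11/8 − 1) = 8/3
N3 = N1 + 2·N2  ⇒  N2/N1 = (N3/N1 − 1)/2 = (8/3 − 1)/2 = 5/6
smallest multiple with N1 ≥ 12 and N2 ≥ 10: k = 2  ⇒  N1 = 2·6 = 12, N2 = 2·5 = 10 (N1 ≤ 40, N2 ≤ 30, N2 ≠ N1 ✓), N3 = 12 + 2·10 = 32
check: (N1+N3)/N3 with N1 = 12, N3 = 32 gives 11/8; |achieved − target| = 0 ≤ 11/800 ✓

N1=12 N2=10 achieved=11/8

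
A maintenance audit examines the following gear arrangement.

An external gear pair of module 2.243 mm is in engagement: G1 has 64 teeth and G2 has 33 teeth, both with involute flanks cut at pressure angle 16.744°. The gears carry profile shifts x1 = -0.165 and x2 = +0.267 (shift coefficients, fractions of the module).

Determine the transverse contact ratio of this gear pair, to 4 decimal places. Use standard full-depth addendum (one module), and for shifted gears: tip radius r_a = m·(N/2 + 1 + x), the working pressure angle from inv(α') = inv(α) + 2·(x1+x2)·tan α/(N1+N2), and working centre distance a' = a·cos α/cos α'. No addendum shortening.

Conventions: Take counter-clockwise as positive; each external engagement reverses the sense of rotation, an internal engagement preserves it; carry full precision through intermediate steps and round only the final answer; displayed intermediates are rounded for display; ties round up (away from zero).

1.8619

recognized (one external pair, fixed centres): single-mesh tooth geometry, m = 2.243, N1 = 64, N2 = 33
base radii: r_b1 = 68.732808, r_b2 = 35.440354
tip radii: r_a1 = 73.648905, r_a2 = 39.851381
inv(α') = inv(16.744°) + 2·(-0.165+0.267)·tan α/(64+33) = 0.00924643  ⇒  α' = 17.13477°
a' = a·cos α / cos α' = 108.7855·cos 16.744°/cos 17.13477° = 109.011712
action lengths: √(r_a1²−r_b1²) = 26.456801, √(r_a2²−r_b2²) = 18.223992
base pitch p_b = π·m·cos α = 6.747828
CR = (26.456801 + 18.223992 − 109.011712·sin 17.13477°)/6.747828 = 1.861892
contact ratio ≈ 1.8619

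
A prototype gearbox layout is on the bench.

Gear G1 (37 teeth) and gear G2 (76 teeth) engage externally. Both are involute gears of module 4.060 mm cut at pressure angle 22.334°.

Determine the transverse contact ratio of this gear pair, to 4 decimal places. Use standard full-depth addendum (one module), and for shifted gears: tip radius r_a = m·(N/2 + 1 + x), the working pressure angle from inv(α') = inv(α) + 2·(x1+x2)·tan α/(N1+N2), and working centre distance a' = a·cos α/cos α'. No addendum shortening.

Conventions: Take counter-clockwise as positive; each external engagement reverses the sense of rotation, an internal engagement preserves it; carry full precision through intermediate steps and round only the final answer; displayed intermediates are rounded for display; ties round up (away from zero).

1.6439

class = single-mesh tooth geometry [involute pair 37T × 76T, m = 4.060]
base radii: r_b1 = 69.475577, r_b2 = 142.706590
tip radii: r_a1 = 79.170000, r_a2 = 158.340000
no profile shift: α' = α, a' = a
action lengths: √(r_a1²−r_b1²) = 37.960942, √(r_a2²−r_b2²) = 68.603095
base pitch p_b = π·m·cos α = 11.798052
CR = (37.960942 + 68.603095 − 229.390000·sin 22.33400°)/11.798052 = 1.643887
contact ratio ≈ 1.6439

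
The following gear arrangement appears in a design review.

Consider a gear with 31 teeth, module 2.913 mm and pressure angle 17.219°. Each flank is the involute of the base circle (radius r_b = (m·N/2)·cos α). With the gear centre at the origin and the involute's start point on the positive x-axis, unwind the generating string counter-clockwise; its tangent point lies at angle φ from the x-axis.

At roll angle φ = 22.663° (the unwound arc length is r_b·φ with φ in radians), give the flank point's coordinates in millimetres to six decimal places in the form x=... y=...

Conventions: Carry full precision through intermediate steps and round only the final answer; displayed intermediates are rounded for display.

x=46.370785 y=0.875811

class = single-mesh tooth geometry [base-circle involute, m = 2.913, 31T]
pitch radius r_p = m·N/2 = 2.913·31/2 = 45.151500
base radius r_b = r_p·cos α = 45.151500·cos 17.219° = 43.127821
roll angle φ = 22.663° = 0.39554397 rad
x = r_b·(cos φ + φ·sin φ) = 46.370785
y = r_b·(sin φ − φ·cos φ) = 0.875811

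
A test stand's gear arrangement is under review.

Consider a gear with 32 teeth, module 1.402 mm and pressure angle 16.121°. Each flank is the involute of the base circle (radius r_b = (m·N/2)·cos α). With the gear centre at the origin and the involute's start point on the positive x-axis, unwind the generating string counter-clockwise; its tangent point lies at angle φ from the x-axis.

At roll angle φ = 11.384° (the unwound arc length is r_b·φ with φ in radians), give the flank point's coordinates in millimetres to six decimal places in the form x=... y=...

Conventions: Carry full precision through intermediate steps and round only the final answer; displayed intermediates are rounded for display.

single-mesh involute tooth geometry (32T wheel at module 1.402)
pitch radius r_p = m·N/2 = 1.402·32/2 = 22.432000
base radius r_b = r_p·cos α = 22.432000·cos 16.121° = 21.549917
roll angle φ = 11.384° = 0.19868828 rad
x = r_b·(cos φ + φ·sin φ) = 21.971091
y = r_b·(sin φ − φ·cos φ) = 0.056121

x=21.971091 y=0.056121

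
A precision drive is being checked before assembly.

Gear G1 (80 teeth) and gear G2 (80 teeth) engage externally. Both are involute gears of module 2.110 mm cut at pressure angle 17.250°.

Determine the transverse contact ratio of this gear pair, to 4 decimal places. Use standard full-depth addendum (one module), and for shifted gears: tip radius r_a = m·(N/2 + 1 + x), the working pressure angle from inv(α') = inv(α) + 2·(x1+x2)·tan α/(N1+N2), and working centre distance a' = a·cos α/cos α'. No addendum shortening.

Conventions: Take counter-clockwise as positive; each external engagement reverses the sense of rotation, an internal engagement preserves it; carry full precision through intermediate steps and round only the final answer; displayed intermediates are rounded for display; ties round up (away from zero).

recognized (one external pair, fixed centres): single-mesh tooth geometry, m = 2.110, N1 = 80, N2 = 80
base radii: r_b1 = 80.603683, r_b2 = 80.603683
tip radii: r_a1 = 86.510000, r_a2 = 86.510000
no profile shift: α' = α, a' = a
action lengths: √(r_a1²−r_b1²) = 31.416975, √(r_a2²−r_b2²) = 31.416975
base pitch p_b = π·m·cos α = 6.330598
CR = (31.416975 + 31.416975 − 168.800000·sin 17.25000°)/6.330598 = 2.018408
contact ratio ≈ 2.0184

2.0184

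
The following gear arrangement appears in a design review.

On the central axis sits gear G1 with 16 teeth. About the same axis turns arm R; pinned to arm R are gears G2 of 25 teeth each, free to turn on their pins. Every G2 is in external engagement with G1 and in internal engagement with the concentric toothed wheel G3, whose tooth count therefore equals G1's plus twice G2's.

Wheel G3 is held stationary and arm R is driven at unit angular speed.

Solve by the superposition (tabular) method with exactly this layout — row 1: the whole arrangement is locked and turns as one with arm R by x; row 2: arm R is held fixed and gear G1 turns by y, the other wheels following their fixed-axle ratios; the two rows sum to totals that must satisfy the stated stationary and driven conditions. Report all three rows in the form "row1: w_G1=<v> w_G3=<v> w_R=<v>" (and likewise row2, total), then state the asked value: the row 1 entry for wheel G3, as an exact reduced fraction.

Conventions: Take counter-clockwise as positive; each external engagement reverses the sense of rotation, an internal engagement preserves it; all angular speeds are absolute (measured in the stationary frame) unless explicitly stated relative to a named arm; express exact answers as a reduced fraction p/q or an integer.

row1: w_G1=1 w_G3=1 w_R=1
row2: w_G1=33/8 w_G3=-1 w_R=0
total: w_G1=41/8 w_G3=0 w_R=1
asked value: 1

class = planetary set [G3 = 16+2·25 = 66; Willis about the carrier]
row 1 (train locked, turned with arm): all members turn x
row 2 (arm held, sun turns y): ω_ring = −(16/66)·y, ω_arm = 0
boundary: total ω_ring = x − (16/66)·y = 0 and total ω_arm = x = 1  ⇒  y = 33/8, x = 1
row 2 ring = −(16/66)·33/8 = -1
totals (row 1 + row 2): sun 1 + 33/8 = 41/8, ring 1 + (-1) = 0, arm 1 + 0 = 1
asked cell (row1, ring) = 1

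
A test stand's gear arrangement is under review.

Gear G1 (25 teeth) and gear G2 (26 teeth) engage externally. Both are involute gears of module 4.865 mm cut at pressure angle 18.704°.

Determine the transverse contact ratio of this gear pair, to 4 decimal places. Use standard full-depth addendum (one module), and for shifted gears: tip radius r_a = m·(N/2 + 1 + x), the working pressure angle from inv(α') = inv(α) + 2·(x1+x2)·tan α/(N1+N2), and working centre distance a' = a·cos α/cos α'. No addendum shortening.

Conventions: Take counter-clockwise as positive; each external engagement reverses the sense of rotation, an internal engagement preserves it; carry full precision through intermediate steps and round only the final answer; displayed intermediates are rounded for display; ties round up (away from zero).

1.6704

single-mesh involute tooth geometry (25T engaging 26T at module 4.865)
base radii: r_b1 = 57.600864, r_b2 = 59.904898
tip radii: r_a1 = 65.677500, r_a2 = 68.110000
no profile shift: α' = α, a' = a
action lengths: √(r_a1²−r_b1²) = 31.554310, √(r_a2²−r_b2²) = 32.409493
base pitch p_b = π·m·cos α = 14.476676
CR = (31.554310 + 32.409493 − 124.057500·sin 18.70400°)/14.476676 = 1.670353
contact ratio ≈ 1.6704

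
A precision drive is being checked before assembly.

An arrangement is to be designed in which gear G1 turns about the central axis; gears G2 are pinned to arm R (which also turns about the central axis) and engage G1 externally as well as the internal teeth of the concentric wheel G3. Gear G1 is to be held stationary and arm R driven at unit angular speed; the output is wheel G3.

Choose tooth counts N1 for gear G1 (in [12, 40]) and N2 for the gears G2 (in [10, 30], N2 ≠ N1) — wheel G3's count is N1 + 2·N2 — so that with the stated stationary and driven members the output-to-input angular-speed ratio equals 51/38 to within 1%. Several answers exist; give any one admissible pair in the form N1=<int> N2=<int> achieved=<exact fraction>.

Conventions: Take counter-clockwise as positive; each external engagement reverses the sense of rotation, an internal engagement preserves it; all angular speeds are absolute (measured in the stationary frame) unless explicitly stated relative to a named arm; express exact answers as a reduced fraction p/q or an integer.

N1=26 N2=25 achieved=51/38

topology: planetary set — design target 51/38, arm = carrier (Willis)
Willis with ω_sun = 0: ω_ring/ω_arm = (N1+N3)/N3; set equal to 51/38  ⇒  N3/N1 = 1/(51/38 − 1) = 38/13
N3 = N1 + 2·N2  ⇒  N2/N1 = (N3/N1 − 1)/2 = (38/13 − 1)/2 = 25/26
smallest multiple with N1 ≥ 12 and N2 ≥ 10: k = 1  ⇒  N1 = 1·26 = 26, N2 = 1·25 = 25 (N1 ≤ 40, N2 ≤ 30, N2 ≠ N1 ✓), N3 = 26 + 2·25 = 76
check: (N1+N3)/N3 with N1 = 26, N3 = 76 gives 51/38; |achieved − target| = 0 ≤ 51/3800 ✓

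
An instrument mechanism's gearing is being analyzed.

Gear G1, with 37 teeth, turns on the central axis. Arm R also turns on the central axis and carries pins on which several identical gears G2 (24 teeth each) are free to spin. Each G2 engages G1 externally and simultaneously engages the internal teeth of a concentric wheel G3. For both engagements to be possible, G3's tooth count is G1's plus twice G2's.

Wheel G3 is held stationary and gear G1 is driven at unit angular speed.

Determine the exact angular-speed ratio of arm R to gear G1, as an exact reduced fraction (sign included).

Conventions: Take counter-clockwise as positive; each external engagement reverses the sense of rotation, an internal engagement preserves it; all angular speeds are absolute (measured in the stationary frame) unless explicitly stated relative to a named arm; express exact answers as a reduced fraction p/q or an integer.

37/122

class = planetary set [G3 = 37+2·24 = 85; Willis about the carrier]
ring teeth: 37 + 2·24 = 85
37(ω_sun−ω_arm) = −85(ω_ring−ω_arm),  ω_ring = 0, ω_sun = 1
37(1−ω_arm) = −85(0−ω_arm)  ⇒  122·ω_arm = 37  ⇒  ω_arm = 37/122
ω_out/ω_in = 37/122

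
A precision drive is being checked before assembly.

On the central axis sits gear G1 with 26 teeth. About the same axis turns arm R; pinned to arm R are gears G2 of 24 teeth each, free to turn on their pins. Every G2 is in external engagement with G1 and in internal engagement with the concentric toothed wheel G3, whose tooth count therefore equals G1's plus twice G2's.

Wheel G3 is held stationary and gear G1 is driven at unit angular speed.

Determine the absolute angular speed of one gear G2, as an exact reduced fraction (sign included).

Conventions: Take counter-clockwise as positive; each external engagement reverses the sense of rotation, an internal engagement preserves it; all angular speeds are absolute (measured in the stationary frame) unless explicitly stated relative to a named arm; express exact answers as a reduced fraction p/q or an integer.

-13/24

class = planetary set [G3 = 26+2·24 = 74; Willis about the carrier]
ring teeth: 26 + 2·24 = 74
26(ω_sun−ω_arm) = −74(ω_ring−ω_arm),  ω_ring = 0, ω_sun = 1
26(1−ω_arm) = −74(0−ω_arm)  ⇒  100·ω_arm = 26  ⇒  ω_arm = 13/50
sun–planet mesh: 26·(1−13/50) = −24·(ω_p−ω_arm)  ⇒  ω_p−ω_arm = -481/600
ω_p = 13/50 − 481/600 = -13/24
exact speed ratio = -13/24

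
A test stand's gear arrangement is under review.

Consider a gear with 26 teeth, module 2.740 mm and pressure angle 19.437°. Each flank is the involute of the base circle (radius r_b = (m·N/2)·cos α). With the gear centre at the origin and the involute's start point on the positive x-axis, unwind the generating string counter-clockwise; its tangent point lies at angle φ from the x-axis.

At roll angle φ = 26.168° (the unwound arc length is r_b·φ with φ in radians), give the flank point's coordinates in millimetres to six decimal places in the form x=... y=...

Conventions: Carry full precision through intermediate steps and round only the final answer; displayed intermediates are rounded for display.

x=36.912643 y=1.044589

class = single-mesh tooth geometry [base-circle involute, m = 2.740, 26T]
pitch radius r_p = m·N/2 = 2.740·26/2 = 35.620000
base radius r_b = r_p·cos α = 35.620000·cos 19.437° = 33.589944
roll angle φ = 26.168° = 0.45671776 rad
x = r_b·(cos φ + φ·sin φ) = 36.912643
y = r_b·(sin φ − φ·cos φ) = 1.044589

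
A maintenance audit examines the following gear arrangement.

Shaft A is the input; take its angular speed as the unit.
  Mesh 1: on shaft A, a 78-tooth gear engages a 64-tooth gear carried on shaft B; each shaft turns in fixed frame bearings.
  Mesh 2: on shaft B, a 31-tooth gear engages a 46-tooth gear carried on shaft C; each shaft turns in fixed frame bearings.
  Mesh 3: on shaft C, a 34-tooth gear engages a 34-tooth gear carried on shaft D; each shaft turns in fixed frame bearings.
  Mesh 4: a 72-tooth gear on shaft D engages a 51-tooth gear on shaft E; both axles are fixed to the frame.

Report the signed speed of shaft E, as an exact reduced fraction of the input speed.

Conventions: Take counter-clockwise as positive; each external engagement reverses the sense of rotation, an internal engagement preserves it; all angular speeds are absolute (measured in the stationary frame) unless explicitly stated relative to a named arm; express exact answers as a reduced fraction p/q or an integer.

4-mesh fixed-axis compound train (all bearings frame-fixed)
mesh 1 [78T→64T]: |ω|/ω_in = 1×78/64 = 39/32, sense flips to −
mesh 2 [31T→46T]: |ω|/ω_in = (39/32)×31/46 = 1209/1472, sense flips to +
mesh 3 [34T→34T]: |ω|/ω_in = (1209/1472)×34/34 = 1209/1472, sense flips to −
mesh 4 [72T→51T]: |ω|/ω_in = (1209/1472)×72/51 = 3627/3128, sense flips to +
signed output speed (× input speed) = 3627/3128

3627/3128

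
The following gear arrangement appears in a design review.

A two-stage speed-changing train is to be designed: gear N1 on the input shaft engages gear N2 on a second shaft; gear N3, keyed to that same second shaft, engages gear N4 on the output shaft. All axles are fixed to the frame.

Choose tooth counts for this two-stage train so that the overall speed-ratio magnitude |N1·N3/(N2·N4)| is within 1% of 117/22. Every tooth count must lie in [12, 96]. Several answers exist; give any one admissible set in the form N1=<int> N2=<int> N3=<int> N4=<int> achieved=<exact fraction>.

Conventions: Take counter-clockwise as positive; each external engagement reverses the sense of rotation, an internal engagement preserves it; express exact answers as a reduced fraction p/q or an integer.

N1=18 N2=12 N3=78 N4=22 achieved=117/22

2-stage fixed-axis compound train for ratio 117/22
target = 117/22 in lowest terms: an exact hit needs N1·N3 = k·117 and N2·N4 = k·22 for one integer k, every count in [12, 96]; additionally prefer no 1:1 stage (N1 ≠ N2, N3 ≠ N4)
k = 1…11: no 1:1-free in-range split of k·117 and k·22 into factor pairs; take k = 12
k = 12: N1·N3 = 1404 = 18·78, N2·N4 = 264 = 12·22
achieved = 18·78/(12·22) = 117/22; |achieved − target| = 0 ≤ 117/2200 ✓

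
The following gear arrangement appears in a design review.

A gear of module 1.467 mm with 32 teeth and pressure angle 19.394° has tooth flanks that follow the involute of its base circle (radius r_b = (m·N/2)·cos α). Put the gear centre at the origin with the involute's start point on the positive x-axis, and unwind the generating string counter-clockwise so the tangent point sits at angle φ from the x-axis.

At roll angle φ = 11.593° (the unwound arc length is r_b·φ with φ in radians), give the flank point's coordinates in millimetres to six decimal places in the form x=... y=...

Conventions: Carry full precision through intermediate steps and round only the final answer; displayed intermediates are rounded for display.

x=22.588718 y=0.060884

class = single-mesh tooth geometry [base-circle involute, m = 1.467, 32T]
pitch radius r_p = m·N/2 = 1.467·32/2 = 23.472000
base radius r_b = r_p·cos α = 23.472000·cos 19.394° = 22.140139
roll angle φ = 11.593° = 0.20233602 rad
x = r_b·(cos φ + φ·sin φ) = 22.588718
y = r_b·(sin φ − φ·cos φ) = 0.060884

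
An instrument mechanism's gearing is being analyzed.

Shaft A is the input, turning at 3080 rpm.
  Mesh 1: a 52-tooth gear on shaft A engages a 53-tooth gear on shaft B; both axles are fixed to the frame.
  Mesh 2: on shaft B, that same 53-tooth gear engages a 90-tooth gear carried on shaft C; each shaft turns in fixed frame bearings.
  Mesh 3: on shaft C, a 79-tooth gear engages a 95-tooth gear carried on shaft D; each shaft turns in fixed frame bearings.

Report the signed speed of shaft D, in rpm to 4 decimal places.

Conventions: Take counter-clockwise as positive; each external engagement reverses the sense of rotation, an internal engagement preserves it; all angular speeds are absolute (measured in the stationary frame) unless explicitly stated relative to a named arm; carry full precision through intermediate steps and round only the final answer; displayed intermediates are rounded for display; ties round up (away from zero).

-1479.8409 rpm

topology: fixed-axis compound train — 3 meshes, A→D
mesh 1 [52T→53T]: ω = 3080.0000×52/53 = 3021.8868 rpm, sense flips to −
mesh 2 [53T→90T]: ω = 3021.8868×53/90 = 1779.5556 rpm, sense flips to +
mesh 3 [79T→95T]: ω = 1779.5556×79/95 = 1479.8409 rpm, sense flips to −
signed output speed = -1479.8409 rpm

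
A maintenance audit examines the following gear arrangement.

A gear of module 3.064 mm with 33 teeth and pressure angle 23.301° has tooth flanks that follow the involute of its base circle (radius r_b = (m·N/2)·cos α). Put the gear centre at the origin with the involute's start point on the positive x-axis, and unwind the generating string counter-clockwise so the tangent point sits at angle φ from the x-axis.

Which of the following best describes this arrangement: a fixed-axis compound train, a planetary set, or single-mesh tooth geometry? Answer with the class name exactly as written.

single-mesh involute tooth geometry (33T wheel at module 3.064)
classification: single-mesh tooth geometry

single-mesh tooth geometry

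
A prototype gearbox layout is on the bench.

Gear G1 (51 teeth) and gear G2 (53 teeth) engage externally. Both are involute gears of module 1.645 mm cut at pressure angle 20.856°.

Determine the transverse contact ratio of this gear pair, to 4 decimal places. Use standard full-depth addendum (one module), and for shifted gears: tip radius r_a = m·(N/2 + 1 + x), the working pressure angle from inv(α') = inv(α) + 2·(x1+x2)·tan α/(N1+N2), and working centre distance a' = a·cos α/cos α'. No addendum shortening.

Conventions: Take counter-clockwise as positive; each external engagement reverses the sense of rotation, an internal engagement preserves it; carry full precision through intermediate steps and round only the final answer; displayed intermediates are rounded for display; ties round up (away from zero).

1.7166

recognized (one external pair, fixed centres): single-mesh tooth geometry, m = 1.645, N1 = 51, N2 = 53
base radii: r_b1 = 39.199022, r_b2 = 40.736239
tip radii: r_a1 = 43.592500, r_a2 = 45.237500
no profile shift: α' = α, a' = a
action lengths: √(r_a1²−r_b1²) = 19.072040, √(r_a2²−r_b2²) = 19.672068
base pitch p_b = π·m·cos α = 4.829308
CR = (19.072040 + 19.672068 − 85.540000·sin 20.85600°)/4.829308 = 1.716626
contact ratio ≈ 1.7166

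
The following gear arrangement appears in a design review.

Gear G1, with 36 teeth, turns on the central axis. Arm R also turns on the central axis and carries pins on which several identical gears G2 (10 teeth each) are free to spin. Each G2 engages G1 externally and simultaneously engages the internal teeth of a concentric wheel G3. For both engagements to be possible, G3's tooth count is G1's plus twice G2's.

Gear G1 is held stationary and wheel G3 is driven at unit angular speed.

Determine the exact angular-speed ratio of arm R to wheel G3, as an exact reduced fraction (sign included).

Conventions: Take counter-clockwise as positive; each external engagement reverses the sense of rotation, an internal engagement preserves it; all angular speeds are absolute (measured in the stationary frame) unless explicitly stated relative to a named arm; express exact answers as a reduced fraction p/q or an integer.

14/23

class = planetary set [G3 = 36+2·10 = 56; Willis about the carrier]
ring teeth: 36 + 2·10 = 56
36(ω_sun−ω_arm) = −56(ω_ring−ω_arm),  ω_sun = 0, ω_ring = 1
36(0−ω_arm) = −56(1−ω_arm)  ⇒  92·ω_arm = 56  ⇒  ω_arm = 14/23
ω_out/ω_in = 14/23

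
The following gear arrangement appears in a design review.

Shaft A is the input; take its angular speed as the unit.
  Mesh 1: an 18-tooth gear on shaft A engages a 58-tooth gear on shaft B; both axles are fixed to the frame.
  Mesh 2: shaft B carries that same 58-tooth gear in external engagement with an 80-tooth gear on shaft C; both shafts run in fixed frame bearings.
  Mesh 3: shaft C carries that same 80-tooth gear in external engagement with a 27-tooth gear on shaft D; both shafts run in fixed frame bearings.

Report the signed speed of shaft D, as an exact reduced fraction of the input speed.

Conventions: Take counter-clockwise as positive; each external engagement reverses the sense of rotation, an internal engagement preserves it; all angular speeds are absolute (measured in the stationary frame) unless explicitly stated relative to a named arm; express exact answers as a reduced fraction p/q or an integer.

-2/3

3-mesh fixed-axis compound train (all bearings frame-fixed)
mesh 1 [18T→58T]: |ω|/ω_in = 1×18/58 = 9/29, sense flips to −
mesh 2 [58T→80T]: |ω|/ω_in = (9/29)×58/80 = 9/40, sense flips to +
mesh 3 [80T→27T]: |ω|/ω_in = (9/40)×80/27 = 2/3, sense flips to −
signed output speed (× input speed) = -2/3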